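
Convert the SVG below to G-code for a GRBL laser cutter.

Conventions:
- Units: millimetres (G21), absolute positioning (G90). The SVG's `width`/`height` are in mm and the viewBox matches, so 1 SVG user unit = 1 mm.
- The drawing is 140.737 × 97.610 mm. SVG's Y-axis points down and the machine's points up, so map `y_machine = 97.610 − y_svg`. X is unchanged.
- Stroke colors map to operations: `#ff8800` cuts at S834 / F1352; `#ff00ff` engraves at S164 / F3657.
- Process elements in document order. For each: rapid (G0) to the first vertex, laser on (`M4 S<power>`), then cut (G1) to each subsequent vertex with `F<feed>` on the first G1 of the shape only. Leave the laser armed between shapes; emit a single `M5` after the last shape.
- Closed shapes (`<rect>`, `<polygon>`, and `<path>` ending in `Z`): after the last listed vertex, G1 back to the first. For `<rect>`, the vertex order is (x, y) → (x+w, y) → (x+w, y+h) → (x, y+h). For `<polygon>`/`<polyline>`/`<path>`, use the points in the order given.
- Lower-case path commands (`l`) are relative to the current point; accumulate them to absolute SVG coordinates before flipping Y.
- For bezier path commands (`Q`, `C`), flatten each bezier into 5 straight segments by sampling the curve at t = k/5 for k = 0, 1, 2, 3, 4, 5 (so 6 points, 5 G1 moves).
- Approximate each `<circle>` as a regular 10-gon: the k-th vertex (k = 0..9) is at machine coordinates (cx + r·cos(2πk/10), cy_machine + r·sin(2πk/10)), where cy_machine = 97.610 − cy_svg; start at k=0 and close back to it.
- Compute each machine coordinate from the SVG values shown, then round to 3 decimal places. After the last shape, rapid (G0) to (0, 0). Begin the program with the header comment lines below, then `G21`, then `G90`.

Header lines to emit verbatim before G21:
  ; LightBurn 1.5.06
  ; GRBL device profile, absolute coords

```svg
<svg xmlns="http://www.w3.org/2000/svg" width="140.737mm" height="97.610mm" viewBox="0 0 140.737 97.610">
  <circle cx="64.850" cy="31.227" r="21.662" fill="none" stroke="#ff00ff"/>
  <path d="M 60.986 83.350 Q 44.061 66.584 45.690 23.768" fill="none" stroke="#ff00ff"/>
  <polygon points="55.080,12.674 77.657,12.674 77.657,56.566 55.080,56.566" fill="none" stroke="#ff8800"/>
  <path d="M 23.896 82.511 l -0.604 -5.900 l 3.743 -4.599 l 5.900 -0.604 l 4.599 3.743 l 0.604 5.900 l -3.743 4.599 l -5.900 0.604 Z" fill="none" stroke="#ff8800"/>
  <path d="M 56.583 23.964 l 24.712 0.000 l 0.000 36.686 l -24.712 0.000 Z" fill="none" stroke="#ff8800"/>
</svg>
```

; LightBurn 1.5.06
; GRBL device profile, absolute coords
G21
G90
G0 X86.512 Y66.383
M4 S164
G1 X82.375 Y79.116 F3657
G1 X71.544 Y86.985
G1 X58.156 Y86.985
G1 X47.325 Y79.116
G1 X43.188 Y66.383
G1 X47.325 Y53.650
G1 X58.156 Y45.781
G1 X71.544 Y45.781
G1 X82.375 Y53.650
G1 X86.512 Y66.383
G0 X60.986 Y14.260
M4 S164
G1 X54.958 Y22.008 F3657
G1 X50.415 Y31.841
G1 X47.355 Y43.757
G1 X45.781 Y57.758
G1 X45.690 Y73.842
G0 X55.080 Y84.936
M4 S834
G1 X77.657 Y84.936 F1352
G1 X77.657 Y41.044
G1 X55.080 Y41.044
G1 X55.080 Y84.936
G0 X23.896 Y15.099
M4 S834
G1 X23.292 Y20.999 F1352
G1 X27.035 Y25.598
G1 X32.935 Y26.202
G1 X37.534 Y22.459
G1 X38.138 Y16.559
G1 X34.395 Y11.960
G1 X28.495 Y11.356
G1 X23.896 Y15.099
G0 X56.583 Y73.646
M4 S834
G1 X81.295 Y73.646 F1352
G1 X81.295 Y36.960
G1 X56.583 Y36.960
G1 X56.583 Y73.646
M5
G0 X0.000 Y0.000

Since the viewBox matches the mm dimensions, user units are millimetres directly. The only transform is the Y-flip y_m = 97.610 − y_svg.

Shape 1 is a circle drawn with `<circle>`. Its stroke #ff00ff means engrave at S164, F3657. After flipping Y the toolpath is (86.512,66.383) → (82.375,79.116) → (71.544,86.985) → (58.156,86.985) → (47.325,79.116) → (43.188,66.383) → (47.325,53.650) → (58.156,45.781) → (71.544,45.781) → (82.375,53.650) → (86.512,66.383), returning to the start.

Shape 2 is a quadratic bezier drawn with `<path>`. Its stroke #ff00ff means engrave at S164, F3657. After flipping Y the toolpath is (60.986,14.260) → (54.958,22.008) → (50.415,31.841) → (47.355,43.757) → (45.781,57.758) → (45.690,73.842).

Shape 3 is a rectangle drawn with `<polygon>`. Its stroke #ff8800 means cut at S834, F1352. After flipping Y the toolpath is (55.080,84.936) → (77.657,84.936) → (77.657,41.044) → (55.080,41.044) → (55.080,84.936), returning to the start.

Shape 4 is a regular polygon drawn with `<path>`. Its stroke #ff8800 means cut at S834, F1352. After flipping Y the toolpath is (23.896,15.099) → (23.292,20.999) → (27.035,25.598) → (32.935,26.202) → (37.534,22.459) → (38.138,16.559) → (34.395,11.960) → (28.495,11.356) → (23.896,15.099), returning to the start.

Shape 5 is a rectangle drawn with `<path>`. Its stroke #ff8800 means cut at S834, F1352. After flipping Y the toolpath is (56.583,73.646) → (81.295,73.646) → (81.295,36.960) → (56.583,36.960) → (56.583,73.646), returning to the start.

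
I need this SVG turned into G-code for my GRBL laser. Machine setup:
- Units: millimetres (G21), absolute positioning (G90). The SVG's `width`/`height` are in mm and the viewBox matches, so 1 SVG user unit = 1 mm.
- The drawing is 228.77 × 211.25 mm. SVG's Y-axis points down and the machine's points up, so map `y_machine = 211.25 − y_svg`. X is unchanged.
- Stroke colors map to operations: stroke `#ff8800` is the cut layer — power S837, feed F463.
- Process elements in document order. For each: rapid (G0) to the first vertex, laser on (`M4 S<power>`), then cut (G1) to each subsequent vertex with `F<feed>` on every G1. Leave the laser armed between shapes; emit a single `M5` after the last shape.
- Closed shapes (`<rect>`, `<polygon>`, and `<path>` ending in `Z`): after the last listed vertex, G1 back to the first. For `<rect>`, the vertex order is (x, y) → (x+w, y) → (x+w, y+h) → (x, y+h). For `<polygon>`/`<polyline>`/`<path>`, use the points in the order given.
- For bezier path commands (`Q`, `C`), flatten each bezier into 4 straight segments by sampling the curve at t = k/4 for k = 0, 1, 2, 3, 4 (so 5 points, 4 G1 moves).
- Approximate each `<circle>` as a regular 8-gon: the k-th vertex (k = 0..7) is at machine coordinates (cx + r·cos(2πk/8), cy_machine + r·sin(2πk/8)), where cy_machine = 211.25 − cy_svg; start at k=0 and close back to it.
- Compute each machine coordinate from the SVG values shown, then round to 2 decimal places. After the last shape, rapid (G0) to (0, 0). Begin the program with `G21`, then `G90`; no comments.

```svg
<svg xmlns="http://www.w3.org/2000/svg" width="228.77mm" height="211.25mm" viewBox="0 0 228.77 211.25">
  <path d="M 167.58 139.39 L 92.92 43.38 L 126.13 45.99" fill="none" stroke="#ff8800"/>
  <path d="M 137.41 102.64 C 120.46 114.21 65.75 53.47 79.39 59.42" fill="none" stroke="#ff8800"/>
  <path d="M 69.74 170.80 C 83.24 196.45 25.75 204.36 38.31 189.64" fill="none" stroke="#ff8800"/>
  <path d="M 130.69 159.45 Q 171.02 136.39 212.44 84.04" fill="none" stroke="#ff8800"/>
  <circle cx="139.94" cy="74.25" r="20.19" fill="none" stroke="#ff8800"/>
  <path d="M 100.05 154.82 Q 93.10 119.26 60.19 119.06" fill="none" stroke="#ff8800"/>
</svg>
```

Since the viewBox matches the mm dimensions, user units are millimetres directly. The only transform is the Y-flip y_m = 211.25 − y_svg.

Shape 1 is a open polyline drawn with `<path>`. Its stroke #ff8800 means cut at S837, F463. After flipping Y the toolpath is (167.58,71.86) → (92.92,167.87) → (126.13,165.26).

Shape 2 is a cubic bezier drawn with `<path>`. Its stroke #ff8800 means cut at S837, F463. After flipping Y the toolpath is (137.41,108.61) → (119.28,111.32) → (96.93,128.11) → (80.32,145.96) → (79.39,151.83).

Shape 3 is a cubic bezier drawn with `<path>`. Its stroke #ff8800 means cut at S837, F463. After flipping Y the toolpath is (69.74,40.45) → (68.76,24.62) → (54.38,15.89) → (39.82,14.74) → (38.31,21.61).

Shape 4 is a quadratic bezier drawn with `<path>`. Its stroke #ff8800 means cut at S837, F463. After flipping Y the toolpath is (130.69,51.80) → (150.92,65.16) → (171.29,82.18) → (191.80,102.87) → (212.44,127.21).

Shape 5 is a circle drawn with `<circle>`. Its stroke #ff8800 means cut at S837, F463. After flipping Y the toolpath is (160.13,137.00) → (154.22,151.28) → (139.94,157.19) → (125.66,151.28) → (119.75,137.00) → (125.66,122.72) → (139.94,116.81) → (154.22,122.72) → (160.13,137.00), returning to the start.

Shape 6 is a quadratic bezier drawn with `<path>`. Its stroke #ff8800 means cut at S837, F463. After flipping Y the toolpath is (100.05,56.43) → (94.95,72.00) → (86.61,83.15) → (75.02,89.88) → (60.19,92.19).

G21
G90
G0 X167.58 Y71.86
M4 S837
G1 X92.92 Y167.87 F463
G1 X126.13 Y165.26 F463
G0 X137.41 Y108.61
M4 S837
G1 X119.28 Y111.32 F463
G1 X96.93 Y128.11 F463
G1 X80.32 Y145.96 F463
G1 X79.39 Y151.83 F463
G0 X69.74 Y40.45
M4 S837
G1 X68.76 Y24.62 F463
G1 X54.38 Y15.89 F463
G1 X39.82 Y14.74 F463
G1 X38.31 Y21.61 F463
G0 X130.69 Y51.80
M4 S837
G1 X150.92 Y65.16 F463
G1 X171.29 Y82.18 F463
G1 X191.80 Y102.87 F463
G1 X212.44 Y127.21 F463
G0 X160.13 Y137.00
M4 S837
G1 X154.22 Y151.28 F463
G1 X139.94 Y157.19 F463
G1 X125.66 Y151.28 F463
G1 X119.75 Y137.00 F463
G1 X125.66 Y122.72 F463
G1 X139.94 Y116.81 F463
G1 X154.22 Y122.72 F463
G1 X160.13 Y137.00 F463
G0 X100.05 Y56.43
M4 S837
G1 X94.95 Y72.00 F463
G1 X86.61 Y83.15 F463
G1 X75.02 Y89.88 F463
G1 X60.19 Y92.19 F463
M5
G0 X0.00 Y0.00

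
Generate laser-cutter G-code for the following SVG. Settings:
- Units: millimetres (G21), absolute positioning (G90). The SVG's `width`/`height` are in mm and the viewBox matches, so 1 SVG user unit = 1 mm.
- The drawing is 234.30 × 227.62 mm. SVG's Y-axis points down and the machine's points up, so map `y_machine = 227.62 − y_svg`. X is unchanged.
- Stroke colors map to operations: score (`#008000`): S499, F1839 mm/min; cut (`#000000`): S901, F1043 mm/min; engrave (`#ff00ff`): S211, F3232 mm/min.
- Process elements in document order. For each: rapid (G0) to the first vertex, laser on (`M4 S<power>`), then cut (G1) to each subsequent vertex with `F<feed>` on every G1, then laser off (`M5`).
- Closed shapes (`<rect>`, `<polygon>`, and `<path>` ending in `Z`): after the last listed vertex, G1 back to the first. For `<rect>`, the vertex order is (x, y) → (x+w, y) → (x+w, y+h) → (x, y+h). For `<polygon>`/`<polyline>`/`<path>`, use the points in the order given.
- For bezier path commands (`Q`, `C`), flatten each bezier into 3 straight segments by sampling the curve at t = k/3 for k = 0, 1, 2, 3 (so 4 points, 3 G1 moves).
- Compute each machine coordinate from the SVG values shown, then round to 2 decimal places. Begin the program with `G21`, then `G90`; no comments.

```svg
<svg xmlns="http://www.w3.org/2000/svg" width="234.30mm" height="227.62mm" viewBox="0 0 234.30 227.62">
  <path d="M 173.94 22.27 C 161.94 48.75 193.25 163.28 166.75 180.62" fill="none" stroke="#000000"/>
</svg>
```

viewBox `0 0 234.30 227.62` with mm width/height → 1 unit = 1 mm. Flip: y_m = 227.62 − y_svg.

**Shape 1** — `<path>` cubic bezier, stroke `#000000` → cut (S901, F1043). Control points (SVG): P0=(173.94,22.27), P1=(161.94,48.75), P2=(193.25,163.28), P3=(166.75,180.62); sampled at t=k/3. Machine vertices: (173.94,205.35) → (172.63,156.38) → (177.73,89.88) → (166.75,47.00). Open path.

G21
G90
G0 X173.94 Y205.35
M4 S901
G1 X172.63 Y156.38 F1043
G1 X177.73 Y89.88 F1043
G1 X166.75 Y47.00 F1043
M5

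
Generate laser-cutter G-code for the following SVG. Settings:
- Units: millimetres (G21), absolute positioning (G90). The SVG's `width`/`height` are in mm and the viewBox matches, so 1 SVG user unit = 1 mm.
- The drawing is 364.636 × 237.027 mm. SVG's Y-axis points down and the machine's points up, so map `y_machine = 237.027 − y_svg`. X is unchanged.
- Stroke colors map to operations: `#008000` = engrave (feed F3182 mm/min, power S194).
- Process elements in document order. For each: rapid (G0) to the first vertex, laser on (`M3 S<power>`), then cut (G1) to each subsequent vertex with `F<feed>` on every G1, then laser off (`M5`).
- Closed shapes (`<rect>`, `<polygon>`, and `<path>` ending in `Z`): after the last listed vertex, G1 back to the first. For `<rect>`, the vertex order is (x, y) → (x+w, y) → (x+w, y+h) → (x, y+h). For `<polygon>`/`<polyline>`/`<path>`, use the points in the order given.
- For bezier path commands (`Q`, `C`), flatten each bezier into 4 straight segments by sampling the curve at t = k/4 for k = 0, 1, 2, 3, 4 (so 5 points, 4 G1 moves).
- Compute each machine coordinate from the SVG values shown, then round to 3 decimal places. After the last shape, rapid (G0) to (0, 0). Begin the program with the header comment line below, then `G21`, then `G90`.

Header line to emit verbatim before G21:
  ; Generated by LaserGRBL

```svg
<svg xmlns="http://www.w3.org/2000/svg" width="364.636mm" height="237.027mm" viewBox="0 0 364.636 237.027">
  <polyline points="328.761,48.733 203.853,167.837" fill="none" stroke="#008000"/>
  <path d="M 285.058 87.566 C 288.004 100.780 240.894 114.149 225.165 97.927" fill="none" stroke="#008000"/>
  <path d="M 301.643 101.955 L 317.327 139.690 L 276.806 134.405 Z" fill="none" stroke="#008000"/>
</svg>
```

; Generated by LaserGRBL
G21
G90
G0 X328.761 Y188.294
M3 S194
G1 X203.853 Y69.190 F3182
M5
G0 X285.058 Y149.461
M3 S194
G1 X279.154 Y139.986 F3182
G1 X262.115 Y133.242 F3182
G1 X241.573 Y132.017 F3182
G1 X225.165 Y139.100 F3182
M5
G0 X301.643 Y135.072
M3 S194
G1 X317.327 Y97.337 F3182
G1 X276.806 Y102.622 F3182
G1 X301.643 Y135.072 F3182
M5
G0 X0.000 Y0.000

viewBox `0 0 364.636 237.027` with mm width/height → 1 unit = 1 mm. Flip: y_m = 237.027 − y_svg.

**Shape 1** — `<polyline>` line segment, stroke `#008000` → engrave (S194, F3182). Machine vertices: (328.761,188.294) → (203.853,69.190). Open path.

**Shape 2** — `<path>` cubic bezier, stroke `#008000` → engrave (S194, F3182). Control points (SVG): P0=(285.058,87.566), P1=(288.004,100.780), P2=(240.894,114.149), P3=(225.165,97.927); sampled at t=k/4. Machine vertices: (285.058,149.461) → (279.154,139.986) → (262.115,133.242) → (241.573,132.017) → (225.165,139.100). Open path.

**Shape 3** — `<path>` regular polygon, stroke `#008000` → engrave (S194, F3182). Machine vertices: (301.643,135.072) → (317.327,97.337) → (276.806,102.622) → (301.643,135.072). Closed: final G1 returns to the first vertex.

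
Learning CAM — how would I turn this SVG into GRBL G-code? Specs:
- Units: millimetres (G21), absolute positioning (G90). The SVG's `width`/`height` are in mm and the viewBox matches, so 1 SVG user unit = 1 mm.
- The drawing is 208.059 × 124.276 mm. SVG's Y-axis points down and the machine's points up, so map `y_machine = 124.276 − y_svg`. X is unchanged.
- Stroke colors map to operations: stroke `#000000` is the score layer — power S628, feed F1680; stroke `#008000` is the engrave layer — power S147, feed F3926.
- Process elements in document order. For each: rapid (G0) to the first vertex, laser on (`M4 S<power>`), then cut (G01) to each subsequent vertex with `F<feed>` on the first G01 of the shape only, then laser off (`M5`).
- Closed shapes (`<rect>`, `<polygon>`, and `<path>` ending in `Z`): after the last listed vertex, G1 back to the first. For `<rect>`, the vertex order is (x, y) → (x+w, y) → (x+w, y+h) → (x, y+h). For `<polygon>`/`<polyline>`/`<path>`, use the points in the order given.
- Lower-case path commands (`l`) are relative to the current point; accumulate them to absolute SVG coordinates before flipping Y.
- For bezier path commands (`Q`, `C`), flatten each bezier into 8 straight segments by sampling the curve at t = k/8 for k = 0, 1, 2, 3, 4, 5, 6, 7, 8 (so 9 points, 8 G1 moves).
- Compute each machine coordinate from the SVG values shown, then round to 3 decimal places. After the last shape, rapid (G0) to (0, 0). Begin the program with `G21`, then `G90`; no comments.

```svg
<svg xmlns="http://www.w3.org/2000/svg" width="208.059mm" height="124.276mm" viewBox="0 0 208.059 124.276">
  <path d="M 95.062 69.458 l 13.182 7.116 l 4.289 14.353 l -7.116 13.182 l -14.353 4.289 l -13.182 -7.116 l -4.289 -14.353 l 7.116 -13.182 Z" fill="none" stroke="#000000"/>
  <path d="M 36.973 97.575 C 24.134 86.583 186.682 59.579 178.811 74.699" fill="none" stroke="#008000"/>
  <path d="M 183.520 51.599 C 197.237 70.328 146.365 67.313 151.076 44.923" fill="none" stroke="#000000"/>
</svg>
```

G21
G90
G0 X95.062 Y54.818
M4 S628
G01 X108.244 Y47.702 F1680
G01 X112.533 Y33.349
G01 X105.417 Y20.167
G01 X91.064 Y15.878
G01 X77.882 Y22.994
G01 X73.593 Y37.347
G01 X80.709 Y50.529
G01 X95.062 Y54.818
M5
G0 X36.973 Y26.701
M4 S147
G01 X39.704 Y31.460 F3926
G01 X54.826 Y37.039
G01 X78.285 Y42.756
G01 X106.029 Y47.931
G01 X134.006 Y51.882
G01 X158.164 Y53.927
G01 X174.450 Y53.386
G01 X178.811 Y49.577
M5
G0 X183.520 Y72.677
M4 S628
G01 X185.871 Y66.668 F1680
G01 X183.575 Y62.670
G01 X178.040 Y60.655
G01 X170.675 Y60.595
G01 X162.888 Y62.463
G01 X156.087 Y66.230
G01 X151.680 Y71.870
G01 X151.076 Y79.353
M5
G0 X0.000 Y0.000

viewBox `0 0 208.059 124.276` with mm width/height → 1 unit = 1 mm. Flip: y_m = 124.276 − y_svg.

**Shape 1** — `<path>` regular polygon, stroke `#000000` → score (S628, F1680). Machine vertices: (95.062,54.818) → (108.244,47.702) → (112.533,33.349) → (105.417,20.167) → (91.064,15.878) → (77.882,22.994) → (73.593,37.347) → (80.709,50.529) → (95.062,54.818). Closed: final G1 returns to the first vertex.

**Shape 2** — `<path>` cubic bezier, stroke `#008000` → engrave (S147, F3926). Control points (SVG): P0=(36.973,97.575), P1=(24.134,86.583), P2=(186.682,59.579), P3=(178.811,74.699); sampled at t=k/8. Machine vertices: (36.973,26.701) → (39.704,31.460) → (54.826,37.039) → (78.285,42.756) → (106.029,47.931) → (134.006,51.882) → (158.164,53.927) → (174.450,53.386) → (178.811,49.577). Open path.

**Shape 3** — `<path>` cubic bezier, stroke `#000000` → score (S628, F1680). Control points (SVG): P0=(183.520,51.599), P1=(197.237,70.328), P2=(146.365,67.313), P3=(151.076,44.923); sampled at t=k/8. Machine vertices: (183.520,72.677) → (185.871,66.668) → (183.575,62.670) → (178.040,60.655) → (170.675,60.595) → (162.888,62.463) → (156.087,66.230) → (151.680,71.870) → (151.076,79.353). Open path.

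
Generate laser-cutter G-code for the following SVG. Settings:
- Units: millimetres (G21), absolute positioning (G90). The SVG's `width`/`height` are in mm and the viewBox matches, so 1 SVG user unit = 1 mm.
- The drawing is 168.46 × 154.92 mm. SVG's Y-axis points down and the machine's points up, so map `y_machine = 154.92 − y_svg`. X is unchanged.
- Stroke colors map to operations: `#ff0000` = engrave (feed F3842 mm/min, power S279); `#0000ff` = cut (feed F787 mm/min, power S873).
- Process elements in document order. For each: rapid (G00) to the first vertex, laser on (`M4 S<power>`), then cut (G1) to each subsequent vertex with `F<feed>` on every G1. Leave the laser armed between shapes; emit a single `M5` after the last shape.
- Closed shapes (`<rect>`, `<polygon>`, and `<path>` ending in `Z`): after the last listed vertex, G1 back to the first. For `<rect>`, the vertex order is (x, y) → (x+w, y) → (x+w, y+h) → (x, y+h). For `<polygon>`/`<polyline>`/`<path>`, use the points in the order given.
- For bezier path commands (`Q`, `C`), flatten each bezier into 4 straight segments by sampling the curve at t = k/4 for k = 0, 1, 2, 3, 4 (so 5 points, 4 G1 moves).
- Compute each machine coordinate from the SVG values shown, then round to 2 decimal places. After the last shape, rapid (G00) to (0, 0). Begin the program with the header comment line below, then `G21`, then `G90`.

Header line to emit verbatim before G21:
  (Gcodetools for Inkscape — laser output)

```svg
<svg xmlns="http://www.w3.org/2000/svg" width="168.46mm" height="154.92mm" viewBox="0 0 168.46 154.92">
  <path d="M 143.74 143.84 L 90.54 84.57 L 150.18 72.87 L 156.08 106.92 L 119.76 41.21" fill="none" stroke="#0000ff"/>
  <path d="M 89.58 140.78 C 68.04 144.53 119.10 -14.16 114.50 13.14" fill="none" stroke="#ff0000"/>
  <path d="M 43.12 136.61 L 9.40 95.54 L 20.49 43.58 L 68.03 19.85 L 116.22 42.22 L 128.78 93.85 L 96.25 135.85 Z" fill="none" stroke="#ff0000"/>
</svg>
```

(Gcodetools for Inkscape — laser output)
G21
G90
G00 X143.74 Y11.08
M4 S873
G1 X90.54 Y70.35 F787
G1 X150.18 Y82.05 F787
G1 X156.08 Y48.00 F787
G1 X119.76 Y113.71 F787
G00 X89.58 Y14.14
M4 S279
G1 X85.03 Y36.34 F3842
G1 X95.69 Y86.79 F3842
G1 X109.52 Y132.83 F3842
G1 X114.50 Y141.78 F3842
G00 X43.12 Y18.31
M4 S279
G1 X9.40 Y59.38 F3842
G1 X20.49 Y111.34 F3842
G1 X68.03 Y135.07 F3842
G1 X116.22 Y112.70 F3842
G1 X128.78 Y61.07 F3842
G1 X96.25 Y19.07 F3842
G1 X43.12 Y18.31 F3842
M5
G00 X0.00 Y0.00

Since the viewBox matches the mm dimensions, user units are millimetres directly. The only transform is the Y-flip y_m = 154.92 − y_svg.

Shape 1 is a open polyline drawn with `<path>`. Its stroke #0000ff means cut at S873, F787. After flipping Y the toolpath is (143.74,11.08) → (90.54,70.35) → (150.18,82.05) → (156.08,48.00) → (119.76,113.71).

Shape 2 is a cubic bezier drawn with `<path>`. Its stroke #ff0000 means engrave at S279, F3842. After flipping Y the toolpath is (89.58,14.14) → (85.03,36.34) → (95.69,86.79) → (109.52,132.83) → (114.50,141.78).

Shape 3 is a regular polygon drawn with `<path>`. Its stroke #ff0000 means engrave at S279, F3842. After flipping Y the toolpath is (43.12,18.31) → (9.40,59.38) → (20.49,111.34) → (68.03,135.07) → (116.22,112.70) → (128.78,61.07) → (96.25,19.07) → (43.12,18.31), returning to the start.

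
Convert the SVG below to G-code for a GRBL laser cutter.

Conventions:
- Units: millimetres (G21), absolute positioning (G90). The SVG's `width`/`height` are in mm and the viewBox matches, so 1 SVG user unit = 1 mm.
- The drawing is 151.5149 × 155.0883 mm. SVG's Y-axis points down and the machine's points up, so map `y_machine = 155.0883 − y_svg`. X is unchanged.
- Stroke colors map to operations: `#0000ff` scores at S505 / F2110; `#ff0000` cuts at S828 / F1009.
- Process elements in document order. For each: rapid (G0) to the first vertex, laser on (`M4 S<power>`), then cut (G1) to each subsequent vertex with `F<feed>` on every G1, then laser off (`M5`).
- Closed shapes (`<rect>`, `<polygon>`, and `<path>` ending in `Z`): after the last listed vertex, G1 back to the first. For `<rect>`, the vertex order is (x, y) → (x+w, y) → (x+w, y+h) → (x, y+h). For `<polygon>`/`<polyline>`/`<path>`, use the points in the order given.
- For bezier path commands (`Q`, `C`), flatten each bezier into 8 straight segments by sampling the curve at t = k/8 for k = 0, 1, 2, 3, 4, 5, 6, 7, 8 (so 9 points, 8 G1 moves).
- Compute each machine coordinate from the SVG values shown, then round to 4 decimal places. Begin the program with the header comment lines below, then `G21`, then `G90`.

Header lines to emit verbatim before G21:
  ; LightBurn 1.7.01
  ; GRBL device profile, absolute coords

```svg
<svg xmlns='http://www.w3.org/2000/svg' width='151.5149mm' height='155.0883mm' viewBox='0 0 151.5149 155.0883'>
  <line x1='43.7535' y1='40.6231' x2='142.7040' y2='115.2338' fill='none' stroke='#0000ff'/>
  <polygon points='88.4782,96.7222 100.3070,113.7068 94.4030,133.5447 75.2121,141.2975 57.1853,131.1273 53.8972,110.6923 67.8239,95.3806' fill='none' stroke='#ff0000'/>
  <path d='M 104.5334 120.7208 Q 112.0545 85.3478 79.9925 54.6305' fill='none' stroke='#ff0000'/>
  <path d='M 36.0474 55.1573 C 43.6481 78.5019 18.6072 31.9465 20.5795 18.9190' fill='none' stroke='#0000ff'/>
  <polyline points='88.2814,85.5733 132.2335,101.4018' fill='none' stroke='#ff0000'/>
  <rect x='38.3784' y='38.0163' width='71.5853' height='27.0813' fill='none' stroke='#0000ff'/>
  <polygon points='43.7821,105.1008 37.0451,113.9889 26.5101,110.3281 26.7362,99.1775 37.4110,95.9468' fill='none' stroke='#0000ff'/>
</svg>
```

; LightBurn 1.7.01
; GRBL device profile, absolute coords
G21
G90
G0 X43.7535 Y114.4652
M4 S505
G1 X142.7040 Y39.8545 F2110
M5
G0 X88.4782 Y58.3661
M4 S828
G1 X100.3070 Y41.3815 F1009
G1 X94.4030 Y21.5436 F1009
G1 X75.2121 Y13.7908 F1009
G1 X57.1853 Y23.9610 F1009
G1 X53.8972 Y44.3960 F1009
G1 X67.8239 Y59.7077 F1009
G1 X88.4782 Y58.3661 F1009
M5
G0 X104.5334 Y34.3675
M4 S828
G1 X105.7952 Y43.1380 F1009
G1 X105.8200 Y51.7630 F1009
G1 X104.6079 Y60.2425 F1009
G1 X102.1587 Y68.5766 F1009
G1 X98.4726 Y76.7651 F1009
G1 X93.5496 Y84.8082 F1009
G1 X87.3895 Y92.7057 F1009
G1 X79.9925 Y100.4578 F1009
M5
G0 X36.0474 Y99.9310
M4 S505
G1 X37.4841 Y94.2513 F2110
G1 X36.5597 Y93.9127 F2110
G1 X33.9734 Y97.7032 F2110
G1 X30.4241 Y104.4106 F2110
G1 X26.6110 Y112.8230 F2110
G1 X23.2331 Y121.7283 F2110
G1 X20.9896 Y129.9144 F2110
G1 X20.5795 Y136.1693 F2110
M5
G0 X88.2814 Y69.5150
M4 S828
G1 X132.2335 Y53.6865 F1009
M5
G0 X38.3784 Y117.0720
M4 S505
G1 X109.9637 Y117.0720 F2110
G1 X109.9637 Y89.9907 F2110
G1 X38.3784 Y89.9907 F2110
G1 X38.3784 Y117.0720 F2110
M5
G0 X43.7821 Y49.9875
M4 S505
G1 X37.0451 Y41.0994 F2110
G1 X26.5101 Y44.7602 F2110
G1 X26.7362 Y55.9108 F2110
G1 X37.4110 Y59.1415 F2110
G1 X43.7821 Y49.9875 F2110
M5

Since the viewBox matches the mm dimensions, user units are millimetres directly. The only transform is the Y-flip y_m = 155.0883 − y_svg.

Shape 1 is a line segment drawn with `<line>`. Its stroke #0000ff means score at S505, F2110. After flipping Y the toolpath is (43.7535,114.4652) → (142.7040,39.8545).

Shape 2 is a regular polygon drawn with `<polygon>`. Its stroke #ff0000 means cut at S828, F1009. After flipping Y the toolpath is (88.4782,58.3661) → (100.3070,41.3815) → (94.4030,21.5436) → (75.2121,13.7908) → (57.1853,23.9610) → (53.8972,44.3960) → (67.8239,59.7077) → (88.4782,58.3661), returning to the start.

Shape 3 is a quadratic bezier drawn with `<path>`. Its stroke #ff0000 means cut at S828, F1009. After flipping Y the toolpath is (104.5334,34.3675) → (105.7952,43.1380) → (105.8200,51.7630) → (104.6079,60.2425) → (102.1587,68.5766) → (98.4726,76.7651) → (93.5496,84.8082) → (87.3895,92.7057) → (79.9925,100.4578).

Shape 4 is a cubic bezier drawn with `<path>`. Its stroke #0000ff means score at S505, F2110. After flipping Y the toolpath is (36.0474,99.9310) → (37.4841,94.2513) → (36.5597,93.9127) → (33.9734,97.7032) → (30.4241,104.4106) → (26.6110,112.8230) → (23.2331,121.7283) → (20.9896,129.9144) → (20.5795,136.1693).

Shape 5 is a line segment drawn with `<polyline>`. Its stroke #ff0000 means cut at S828, F1009. After flipping Y the toolpath is (88.2814,69.5150) → (132.2335,53.6865).

Shape 6 is a rectangle drawn with `<rect>`. Its stroke #0000ff means score at S505, F2110. After flipping Y the toolpath is (38.3784,117.0720) → (109.9637,117.0720) → (109.9637,89.9907) → (38.3784,89.9907) → (38.3784,117.0720), returning to the start.

Shape 7 is a regular polygon drawn with `<polygon>`. Its stroke #0000ff means score at S505, F2110. After flipping Y the toolpath is (43.7821,49.9875) → (37.0451,41.0994) → (26.5101,44.7602) → (26.7362,55.9108) → (37.4110,59.1415) → (43.7821,49.9875), returning to the start.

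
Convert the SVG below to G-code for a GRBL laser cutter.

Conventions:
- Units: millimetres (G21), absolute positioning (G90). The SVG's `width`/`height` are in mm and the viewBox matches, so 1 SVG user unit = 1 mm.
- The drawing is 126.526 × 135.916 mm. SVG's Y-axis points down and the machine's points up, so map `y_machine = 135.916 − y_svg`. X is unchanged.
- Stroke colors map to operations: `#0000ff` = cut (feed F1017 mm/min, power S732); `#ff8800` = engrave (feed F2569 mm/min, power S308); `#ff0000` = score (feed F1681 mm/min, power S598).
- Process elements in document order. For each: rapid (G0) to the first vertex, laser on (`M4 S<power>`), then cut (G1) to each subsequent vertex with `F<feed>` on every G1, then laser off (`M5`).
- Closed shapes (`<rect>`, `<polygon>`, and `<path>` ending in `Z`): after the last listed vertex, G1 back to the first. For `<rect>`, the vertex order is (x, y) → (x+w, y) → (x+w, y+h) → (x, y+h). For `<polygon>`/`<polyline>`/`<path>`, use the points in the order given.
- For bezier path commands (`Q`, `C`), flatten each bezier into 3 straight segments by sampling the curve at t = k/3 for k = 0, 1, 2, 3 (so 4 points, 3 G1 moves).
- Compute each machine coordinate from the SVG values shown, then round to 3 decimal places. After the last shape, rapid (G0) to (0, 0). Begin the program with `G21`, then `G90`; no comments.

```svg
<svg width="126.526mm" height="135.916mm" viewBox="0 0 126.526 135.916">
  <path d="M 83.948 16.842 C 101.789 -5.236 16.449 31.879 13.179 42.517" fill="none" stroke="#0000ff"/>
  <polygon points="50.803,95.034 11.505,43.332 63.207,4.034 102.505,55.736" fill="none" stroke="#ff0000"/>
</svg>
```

1 u = 1 mm; y_m = 135.916 − y.

[1] `<path>` cubic bezier, #0000ff→cut S732 F1017: (83.948,119.074) → (74.256,124.594) → (36.945,109.690) → (13.179,93.399)

[2] `<polygon>` regular polygon, #ff0000→score S598 F1681: (50.803,40.882) → (11.505,92.584) → (63.207,131.882) → (102.505,80.180) → (50.803,40.882) (closed)

G21
G90
G0 X83.948 Y119.074
M4 S732
G1 X74.256 Y124.594 F1017
G1 X36.945 Y109.690 F1017
G1 X13.179 Y93.399 F1017
M5
G0 X50.803 Y40.882
M4 S598
G1 X11.505 Y92.584 F1681
G1 X63.207 Y131.882 F1681
G1 X102.505 Y80.180 F1681
G1 X50.803 Y40.882 F1681
M5
G0 X0.000 Y0.000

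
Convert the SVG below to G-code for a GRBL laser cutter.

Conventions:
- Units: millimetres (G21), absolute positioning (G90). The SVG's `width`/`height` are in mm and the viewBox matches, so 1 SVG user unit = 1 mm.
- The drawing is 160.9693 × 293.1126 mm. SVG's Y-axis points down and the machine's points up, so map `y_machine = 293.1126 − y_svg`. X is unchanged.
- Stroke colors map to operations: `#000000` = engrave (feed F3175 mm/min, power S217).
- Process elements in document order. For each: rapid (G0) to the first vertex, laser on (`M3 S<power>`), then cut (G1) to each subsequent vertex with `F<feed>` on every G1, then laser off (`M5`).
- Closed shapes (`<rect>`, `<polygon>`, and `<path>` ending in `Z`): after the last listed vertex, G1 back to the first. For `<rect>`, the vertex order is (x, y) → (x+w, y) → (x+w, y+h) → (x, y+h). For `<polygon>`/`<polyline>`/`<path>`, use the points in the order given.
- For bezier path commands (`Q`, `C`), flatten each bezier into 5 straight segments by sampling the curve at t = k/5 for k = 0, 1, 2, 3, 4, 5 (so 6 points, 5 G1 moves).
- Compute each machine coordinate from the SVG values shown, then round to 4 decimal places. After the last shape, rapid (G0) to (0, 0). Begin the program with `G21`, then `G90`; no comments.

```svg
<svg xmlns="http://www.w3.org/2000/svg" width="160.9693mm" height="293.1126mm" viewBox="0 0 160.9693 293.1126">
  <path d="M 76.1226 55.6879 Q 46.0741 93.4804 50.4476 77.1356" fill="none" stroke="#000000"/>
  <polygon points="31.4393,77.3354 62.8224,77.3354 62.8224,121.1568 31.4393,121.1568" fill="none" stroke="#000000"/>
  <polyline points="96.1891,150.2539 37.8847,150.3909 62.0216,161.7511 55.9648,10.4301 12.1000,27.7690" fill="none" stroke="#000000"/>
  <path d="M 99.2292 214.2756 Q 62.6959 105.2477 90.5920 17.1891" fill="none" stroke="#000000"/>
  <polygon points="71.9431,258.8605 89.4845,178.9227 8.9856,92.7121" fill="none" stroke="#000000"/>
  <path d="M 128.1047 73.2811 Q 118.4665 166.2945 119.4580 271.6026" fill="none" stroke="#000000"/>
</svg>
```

1 u = 1 mm; y_m = 293.1126 − y.

[1] `<path>` quadratic bezier, #000000→engrave S217 F3175: (76.1226,237.4247) → (65.4801,224.4732) → (57.5913,215.8527) → (52.4563,211.5631) → (50.0751,211.6046) → (50.4476,215.9770)

[2] `<polygon>` rectangle, #000000→engrave S217 F3175: (31.4393,215.7772) → (62.8224,215.7772) → (62.8224,171.9558) → (31.4393,171.9558) → (31.4393,215.7772) (closed)

[3] `<polyline>` open polyline, #000000→engrave S217 F3175: (96.1891,142.8587) → (37.8847,142.7217) → (62.0216,131.3615) → (55.9648,282.6825) → (12.1000,265.3436)

[4] `<path>` quadratic bezier, #000000→engrave S217 F3175: (99.2292,78.8370) → (87.1931,121.6094) → (80.3113,162.7042) → (78.5838,202.1215) → (82.0107,239.8613) → (90.5920,275.9235)

[5] `<polygon>` closed polygon, #000000→engrave S217 F3175: (71.9431,34.2521) → (89.4845,114.1899) → (8.9856,200.4005) → (71.9431,34.2521) (closed)

[6] `<path>` quadratic bezier, #000000→engrave S217 F3175: (128.1047,219.8315) → (124.6746,182.1344) → (122.0949,143.4536) → (120.3656,103.7893) → (119.4866,63.1415) → (119.4580,21.5100)

G21
G90
G0 X76.1226 Y237.4247
M3 S217
G1 X65.4801 Y224.4732 F3175
G1 X57.5913 Y215.8527 F3175
G1 X52.4563 Y211.5631 F3175
G1 X50.0751 Y211.6046 F3175
G1 X50.4476 Y215.9770 F3175
M5
G0 X31.4393 Y215.7772
M3 S217
G1 X62.8224 Y215.7772 F3175
G1 X62.8224 Y171.9558 F3175
G1 X31.4393 Y171.9558 F3175
G1 X31.4393 Y215.7772 F3175
M5
G0 X96.1891 Y142.8587
M3 S217
G1 X37.8847 Y142.7217 F3175
G1 X62.0216 Y131.3615 F3175
G1 X55.9648 Y282.6825 F3175
G1 X12.1000 Y265.3436 F3175
M5
G0 X99.2292 Y78.8370
M3 S217
G1 X87.1931 Y121.6094 F3175
G1 X80.3113 Y162.7042 F3175
G1 X78.5838 Y202.1215 F3175
G1 X82.0107 Y239.8613 F3175
G1 X90.5920 Y275.9235 F3175
M5
G0 X71.9431 Y34.2521
M3 S217
G1 X89.4845 Y114.1899 F3175
G1 X8.9856 Y200.4005 F3175
G1 X71.9431 Y34.2521 F3175
M5
G0 X128.1047 Y219.8315
M3 S217
G1 X124.6746 Y182.1344 F3175
G1 X122.0949 Y143.4536 F3175
G1 X120.3656 Y103.7893 F3175
G1 X119.4866 Y63.1415 F3175
G1 X119.4580 Y21.5100 F3175
M5
G0 X0.0000 Y0.0000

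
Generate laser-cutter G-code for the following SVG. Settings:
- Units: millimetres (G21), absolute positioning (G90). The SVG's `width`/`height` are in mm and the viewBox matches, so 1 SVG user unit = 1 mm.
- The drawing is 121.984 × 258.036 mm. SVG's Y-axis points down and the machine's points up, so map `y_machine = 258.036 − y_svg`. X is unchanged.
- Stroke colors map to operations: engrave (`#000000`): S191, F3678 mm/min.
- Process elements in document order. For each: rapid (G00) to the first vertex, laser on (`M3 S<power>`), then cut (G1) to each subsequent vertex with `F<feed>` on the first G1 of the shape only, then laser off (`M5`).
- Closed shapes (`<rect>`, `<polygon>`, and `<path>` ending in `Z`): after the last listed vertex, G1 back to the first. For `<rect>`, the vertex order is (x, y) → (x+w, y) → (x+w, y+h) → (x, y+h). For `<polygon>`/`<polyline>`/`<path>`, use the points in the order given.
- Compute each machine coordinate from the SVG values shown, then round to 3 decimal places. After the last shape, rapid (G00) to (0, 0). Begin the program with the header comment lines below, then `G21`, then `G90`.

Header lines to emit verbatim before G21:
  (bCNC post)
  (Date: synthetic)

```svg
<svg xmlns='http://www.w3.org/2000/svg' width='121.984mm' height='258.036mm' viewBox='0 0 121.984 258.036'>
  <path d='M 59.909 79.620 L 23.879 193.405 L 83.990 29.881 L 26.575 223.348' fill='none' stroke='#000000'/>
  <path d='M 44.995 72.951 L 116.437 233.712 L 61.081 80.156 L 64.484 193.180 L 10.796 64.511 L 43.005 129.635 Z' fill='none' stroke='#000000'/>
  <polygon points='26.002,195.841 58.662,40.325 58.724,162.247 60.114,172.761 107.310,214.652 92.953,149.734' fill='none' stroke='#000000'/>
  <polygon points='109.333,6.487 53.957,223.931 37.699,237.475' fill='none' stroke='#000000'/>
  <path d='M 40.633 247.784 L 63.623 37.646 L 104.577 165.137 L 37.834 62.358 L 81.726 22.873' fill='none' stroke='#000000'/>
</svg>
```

(bCNC post)
(Date: synthetic)
G21
G90
G00 X59.909 Y178.416
M3 S191
G1 X23.879 Y64.631 F3678
G1 X83.990 Y228.155
G1 X26.575 Y34.688
M5
G00 X44.995 Y185.085
M3 S191
G1 X116.437 Y24.324 F3678
G1 X61.081 Y177.880
G1 X64.484 Y64.856
G1 X10.796 Y193.525
G1 X43.005 Y128.401
G1 X44.995 Y185.085
M5
G00 X26.002 Y62.195
M3 S191
G1 X58.662 Y217.711 F3678
G1 X58.724 Y95.789
G1 X60.114 Y85.275
G1 X107.310 Y43.384
G1 X92.953 Y108.302
G1 X26.002 Y62.195
M5
G00 X109.333 Y251.549
M3 S191
G1 X53.957 Y34.105 F3678
G1 X37.699 Y20.561
G1 X109.333 Y251.549
M5
G00 X40.633 Y10.252
M3 S191
G1 X63.623 Y220.390 F3678
G1 X104.577 Y92.899
G1 X37.834 Y195.678
G1 X81.726 Y235.163
M5
G00 X0.000 Y0.000

1 u = 1 mm; y_m = 258.036 − y.

[1] `<path>` open polyline, #000000→engrave S191 F3678: (59.909,178.416) → (23.879,64.631) → (83.990,228.155) → (26.575,34.688)

[2] `<path>` closed polygon, #000000→engrave S191 F3678: (44.995,185.085) → (116.437,24.324) → (61.081,177.880) → (64.484,64.856) → (10.796,193.525) → (43.005,128.401) → (44.995,185.085) (closed)

[3] `<polygon>` closed polygon, #000000→engrave S191 F3678: (26.002,62.195) → (58.662,217.711) → (58.724,95.789) → (60.114,85.275) → (107.310,43.384) → (92.953,108.302) → (26.002,62.195) (closed)

[4] `<polygon>` closed polygon, #000000→engrave S191 F3678: (109.333,251.549) → (53.957,34.105) → (37.699,20.561) → (109.333,251.549) (closed)

[5] `<path>` open polyline, #000000→engrave S191 F3678: (40.633,10.252) → (63.623,220.390) → (104.577,92.899) → (37.834,195.678) → (81.726,235.163)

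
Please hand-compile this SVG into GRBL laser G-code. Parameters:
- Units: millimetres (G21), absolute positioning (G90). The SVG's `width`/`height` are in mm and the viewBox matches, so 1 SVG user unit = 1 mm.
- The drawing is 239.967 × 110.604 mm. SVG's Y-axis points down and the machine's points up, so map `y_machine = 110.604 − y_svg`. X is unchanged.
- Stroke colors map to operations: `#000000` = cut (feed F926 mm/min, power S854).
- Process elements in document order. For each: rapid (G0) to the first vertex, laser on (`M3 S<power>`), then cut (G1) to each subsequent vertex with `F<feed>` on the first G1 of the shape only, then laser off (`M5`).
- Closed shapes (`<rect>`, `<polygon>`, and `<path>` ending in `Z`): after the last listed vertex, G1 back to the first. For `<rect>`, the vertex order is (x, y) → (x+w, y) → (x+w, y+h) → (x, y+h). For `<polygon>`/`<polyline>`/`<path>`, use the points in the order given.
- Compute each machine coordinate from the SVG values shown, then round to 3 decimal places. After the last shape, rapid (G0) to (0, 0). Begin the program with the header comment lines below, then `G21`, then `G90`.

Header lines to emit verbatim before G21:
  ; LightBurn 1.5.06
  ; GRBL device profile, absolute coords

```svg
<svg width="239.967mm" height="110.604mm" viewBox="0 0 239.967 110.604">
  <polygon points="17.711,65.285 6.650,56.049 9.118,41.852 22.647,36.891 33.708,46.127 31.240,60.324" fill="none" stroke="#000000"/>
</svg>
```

1 u = 1 mm; y_m = 110.604 − y.

[1] `<polygon>` regular polygon, #000000→cut S854 F926: (17.711,45.319) → (6.650,54.555) → (9.118,68.752) → (22.647,73.713) → (33.708,64.477) → (31.240,50.280) → (17.711,45.319) (closed)

; LightBurn 1.5.06
; GRBL device profile, absolute coords
G21
G90
G0 X17.711 Y45.319
M3 S854
G1 X6.650 Y54.555 F926
G1 X9.118 Y68.752
G1 X22.647 Y73.713
G1 X33.708 Y64.477
G1 X31.240 Y50.280
G1 X17.711 Y45.319
M5
G0 X0.000 Y0.000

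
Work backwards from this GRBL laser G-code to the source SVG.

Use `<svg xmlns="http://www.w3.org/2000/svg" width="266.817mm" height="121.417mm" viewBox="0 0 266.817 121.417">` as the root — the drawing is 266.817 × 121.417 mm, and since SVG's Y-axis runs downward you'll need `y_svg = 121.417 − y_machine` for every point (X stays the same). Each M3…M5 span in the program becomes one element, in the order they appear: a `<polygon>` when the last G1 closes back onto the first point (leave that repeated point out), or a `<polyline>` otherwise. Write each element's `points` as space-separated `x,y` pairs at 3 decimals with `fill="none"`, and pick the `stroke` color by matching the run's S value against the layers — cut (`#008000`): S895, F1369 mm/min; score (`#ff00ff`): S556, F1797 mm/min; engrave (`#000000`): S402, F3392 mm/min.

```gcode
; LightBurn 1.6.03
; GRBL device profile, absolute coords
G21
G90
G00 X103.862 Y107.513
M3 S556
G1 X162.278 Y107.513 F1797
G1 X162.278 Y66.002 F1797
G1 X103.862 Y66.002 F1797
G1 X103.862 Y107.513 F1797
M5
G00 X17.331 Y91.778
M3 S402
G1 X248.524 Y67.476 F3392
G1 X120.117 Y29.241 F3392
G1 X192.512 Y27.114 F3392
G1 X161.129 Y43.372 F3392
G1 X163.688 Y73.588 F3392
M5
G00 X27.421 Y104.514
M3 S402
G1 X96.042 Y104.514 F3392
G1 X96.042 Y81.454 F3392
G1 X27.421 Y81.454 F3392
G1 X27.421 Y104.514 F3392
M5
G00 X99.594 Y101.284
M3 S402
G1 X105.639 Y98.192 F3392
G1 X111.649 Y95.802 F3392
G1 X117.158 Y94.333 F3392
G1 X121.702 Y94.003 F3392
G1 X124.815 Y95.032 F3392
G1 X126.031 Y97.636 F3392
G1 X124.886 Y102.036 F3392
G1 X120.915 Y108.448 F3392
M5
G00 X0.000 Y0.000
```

y_svg = 121.417 − y_m.

[1] S556→`#ff00ff` (score); closed run; points: 103.862,13.904 162.278,13.904 162.278,55.415 103.862,55.415

[2] S402→`#000000` (engrave); open run; points: 17.331,29.639 248.524,53.941 120.117,92.176 192.512,94.303 161.129,78.045 163.688,47.829

[3] S402→`#000000` (engrave); closed run; points: 27.421,16.903 96.042,16.903 96.042,39.963 27.421,39.963

[4] S402→`#000000` (engrave); open run; points: 99.594,20.133 105.639,23.225 111.649,25.615 117.158,27.084 121.702,27.414 124.815,26.385 126.031,23.781 124.886,19.381 120.915,12.969

<svg xmlns="http://www.w3.org/2000/svg" width="266.817mm" height="121.417mm" viewBox="0 0 266.817 121.417">
  <polygon points="103.862,13.904 162.278,13.904 162.278,55.415 103.862,55.415" fill="none" stroke="#ff00ff"/>
  <polyline points="17.331,29.639 248.524,53.941 120.117,92.176 192.512,94.303 161.129,78.045 163.688,47.829" fill="none" stroke="#000000"/>
  <polygon points="27.421,16.903 96.042,16.903 96.042,39.963 27.421,39.963" fill="none" stroke="#000000"/>
  <polyline points="99.594,20.133 105.639,23.225 111.649,25.615 117.158,27.084 121.702,27.414 124.815,26.385 126.031,23.781 124.886,19.381 120.915,12.969" fill="none" stroke="#000000"/>
</svg>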